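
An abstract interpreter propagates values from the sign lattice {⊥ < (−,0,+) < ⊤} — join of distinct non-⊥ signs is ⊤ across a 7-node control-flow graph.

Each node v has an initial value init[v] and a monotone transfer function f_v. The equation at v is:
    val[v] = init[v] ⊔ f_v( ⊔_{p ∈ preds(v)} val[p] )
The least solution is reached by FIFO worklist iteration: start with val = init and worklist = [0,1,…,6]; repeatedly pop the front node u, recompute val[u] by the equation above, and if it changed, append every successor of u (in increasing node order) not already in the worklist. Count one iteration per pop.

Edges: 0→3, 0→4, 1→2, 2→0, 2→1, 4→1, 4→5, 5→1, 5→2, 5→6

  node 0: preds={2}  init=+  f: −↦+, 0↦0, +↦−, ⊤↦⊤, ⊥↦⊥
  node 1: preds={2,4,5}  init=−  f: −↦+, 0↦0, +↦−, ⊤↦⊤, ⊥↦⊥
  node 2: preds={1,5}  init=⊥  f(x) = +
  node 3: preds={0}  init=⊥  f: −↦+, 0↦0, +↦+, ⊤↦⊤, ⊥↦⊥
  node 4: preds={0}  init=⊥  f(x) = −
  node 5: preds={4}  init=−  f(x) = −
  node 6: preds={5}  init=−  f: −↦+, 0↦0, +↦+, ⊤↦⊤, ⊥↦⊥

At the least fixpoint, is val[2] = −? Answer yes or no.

Iteration log — 11 steps:
  step 1. node 0  ⊔preds=⊥  new=+  stable
  step 2. node 1  ⊔preds=−  new=⊤  old=−  +wl: 
  step 3. node 2  ⊔preds=⊤  new=+  old=⊥  +wl: 0,1
  step 4. node 3  ⊔preds=+  new=+  old=⊥  +wl: 
  step 5. node 4  ⊔preds=+  new=−  old=⊥  +wl: 
  step 6. node 5  ⊔preds=−  new=−  stable
  step 7. node 6  ⊔preds=−  new=⊤  old=−  +wl: 
  step 8. node 0  ⊔preds=+  new=⊤  old=+  +wl: 3,4
  step 9. node 1  ⊔preds=⊤  new=⊤  stable
  step 10. node 3  ⊔preds=⊤  new=⊤  old=+  +wl: 
  step 11. node 4  ⊔preds=⊤  new=−  stable

Least fixpoint reached:
  node 0: ⊤
  node 1: ⊤
  node 2: +
  node 3: ⊤
  node 4: −
  node 5: −
  node 6: ⊤

no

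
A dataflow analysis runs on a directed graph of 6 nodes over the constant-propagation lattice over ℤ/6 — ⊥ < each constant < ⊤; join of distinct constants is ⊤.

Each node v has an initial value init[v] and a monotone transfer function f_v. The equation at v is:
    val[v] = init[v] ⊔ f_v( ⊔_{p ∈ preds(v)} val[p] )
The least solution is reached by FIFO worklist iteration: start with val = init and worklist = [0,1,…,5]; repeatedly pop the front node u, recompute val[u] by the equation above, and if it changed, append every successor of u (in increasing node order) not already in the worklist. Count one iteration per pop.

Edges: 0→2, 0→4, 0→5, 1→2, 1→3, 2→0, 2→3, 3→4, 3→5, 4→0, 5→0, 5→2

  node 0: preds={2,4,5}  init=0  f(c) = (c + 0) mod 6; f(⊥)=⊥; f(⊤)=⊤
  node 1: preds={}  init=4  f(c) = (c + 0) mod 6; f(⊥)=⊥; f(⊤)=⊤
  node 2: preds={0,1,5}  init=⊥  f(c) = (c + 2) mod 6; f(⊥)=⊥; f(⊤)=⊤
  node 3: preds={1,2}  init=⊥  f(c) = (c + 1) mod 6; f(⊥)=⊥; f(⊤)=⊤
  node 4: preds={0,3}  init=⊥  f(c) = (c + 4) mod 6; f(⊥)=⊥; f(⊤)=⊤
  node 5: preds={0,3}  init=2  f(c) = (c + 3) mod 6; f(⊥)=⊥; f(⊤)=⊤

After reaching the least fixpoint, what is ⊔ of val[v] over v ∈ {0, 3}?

Trace (8 dequeues):
  [1] u=0 | in 2 | out ⊤ | prev 0 | push {}
  [2] u=1 | in ⊥ | out 4 | ==
  [3] u=2 | in ⊤ | out ⊤ | prev ⊥ | push {0}
  [4] u=3 | in ⊤ | out ⊤ | prev ⊥ | push {}
  [5] u=4 | in ⊤ | out ⊤ | prev ⊥ | push {}
  [6] u=5 | in ⊤ | out ⊤ | prev 2 | push {2}
  [7] u=0 | in ⊤ | out ⊤ | ==
  [8] u=2 | in ⊤ | out ⊤ | ==

Converged values:
  [0] ⊤
  [1] 4
  [2] ⊤
  [3] ⊤
  [4] ⊤
  [5] ⊤

⊤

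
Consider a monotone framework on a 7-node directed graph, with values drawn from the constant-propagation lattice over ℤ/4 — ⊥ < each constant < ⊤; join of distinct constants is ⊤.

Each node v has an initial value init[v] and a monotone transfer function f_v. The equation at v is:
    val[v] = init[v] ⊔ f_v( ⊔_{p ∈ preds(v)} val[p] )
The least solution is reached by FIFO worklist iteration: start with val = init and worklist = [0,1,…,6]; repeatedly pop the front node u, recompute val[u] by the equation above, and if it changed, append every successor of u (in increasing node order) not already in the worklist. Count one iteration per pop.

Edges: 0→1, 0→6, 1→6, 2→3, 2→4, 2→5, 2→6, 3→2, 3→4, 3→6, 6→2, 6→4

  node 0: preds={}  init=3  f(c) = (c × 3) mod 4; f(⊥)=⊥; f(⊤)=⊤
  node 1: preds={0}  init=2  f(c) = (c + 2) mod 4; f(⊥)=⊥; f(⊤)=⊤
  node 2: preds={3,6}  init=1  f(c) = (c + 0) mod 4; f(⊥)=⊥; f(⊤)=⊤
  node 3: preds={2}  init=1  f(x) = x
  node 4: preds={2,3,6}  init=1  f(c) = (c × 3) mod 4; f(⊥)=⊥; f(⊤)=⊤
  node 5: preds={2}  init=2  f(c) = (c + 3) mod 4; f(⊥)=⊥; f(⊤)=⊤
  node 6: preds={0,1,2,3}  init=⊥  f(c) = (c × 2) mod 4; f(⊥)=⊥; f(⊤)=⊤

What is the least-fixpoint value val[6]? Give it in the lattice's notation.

Iteration log — 14 steps:
  step 1. node 0  ⊔preds=⊥  new=3  stable
  step 2. node 1  ⊔preds=3  new=⊤  old=2  +wl: 
  step 3. node 2  ⊔preds=1  new=1  stable
  step 4. node 3  ⊔preds=1  new=1  stable
  step 5. node 4  ⊔preds=1  new=⊤  old=1  +wl: 
  step 6. node 5  ⊔preds=1  new=⊤  old=2  +wl: 
  step 7. node 6  ⊔preds=⊤  new=⊤  old=⊥  +wl: 2,4
  step 8. node 2  ⊔preds=⊤  new=⊤  old=1  +wl: 3,5,6
  step 9. node 4  ⊔preds=⊤  new=⊤  stable
  step 10. node 3  ⊔preds=⊤  new=⊤  old=1  +wl: 2,4
  step 11. node 5  ⊔preds=⊤  new=⊤  stable
  step 12. node 6  ⊔preds=⊤  new=⊤  stable
  step 13. node 2  ⊔preds=⊤  new=⊤  stable
  step 14. node 4  ⊔preds=⊤  new=⊤  stable

Least fixpoint reached:
  node 0: 3
  node 1: ⊤
  node 2: ⊤
  node 3: ⊤
  node 4: ⊤
  node 5: ⊤
  node 6: ⊤

⊤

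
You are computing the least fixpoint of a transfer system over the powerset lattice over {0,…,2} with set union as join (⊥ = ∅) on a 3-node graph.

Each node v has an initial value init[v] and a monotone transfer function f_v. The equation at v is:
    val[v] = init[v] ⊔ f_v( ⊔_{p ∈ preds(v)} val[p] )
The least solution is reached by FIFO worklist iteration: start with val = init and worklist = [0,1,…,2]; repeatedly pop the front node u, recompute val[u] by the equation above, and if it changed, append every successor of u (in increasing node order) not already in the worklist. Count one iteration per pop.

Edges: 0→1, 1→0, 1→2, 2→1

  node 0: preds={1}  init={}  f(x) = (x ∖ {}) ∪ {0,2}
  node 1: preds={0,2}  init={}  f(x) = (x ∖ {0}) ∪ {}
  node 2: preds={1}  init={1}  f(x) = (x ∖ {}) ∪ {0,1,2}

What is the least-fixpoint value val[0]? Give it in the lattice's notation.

{0,1,2}

Trace (5 dequeues):
  [1] u=0 | in {} | out {0,2} | prev {} | push {}
  [2] u=1 | in {0,1,2} | out {1,2} | prev {} | push {0}
  [3] u=2 | in {1,2} | out {0,1,2} | prev {1} | push {1}
  [4] u=0 | in {1,2} | out {0,1,2} | prev {0,2} | push {}
  [5] u=1 | in {0,1,2} | out {1,2} | ==

Converged values:
  [0] {0,1,2}
  [1] {1,2}
  [2] {0,1,2}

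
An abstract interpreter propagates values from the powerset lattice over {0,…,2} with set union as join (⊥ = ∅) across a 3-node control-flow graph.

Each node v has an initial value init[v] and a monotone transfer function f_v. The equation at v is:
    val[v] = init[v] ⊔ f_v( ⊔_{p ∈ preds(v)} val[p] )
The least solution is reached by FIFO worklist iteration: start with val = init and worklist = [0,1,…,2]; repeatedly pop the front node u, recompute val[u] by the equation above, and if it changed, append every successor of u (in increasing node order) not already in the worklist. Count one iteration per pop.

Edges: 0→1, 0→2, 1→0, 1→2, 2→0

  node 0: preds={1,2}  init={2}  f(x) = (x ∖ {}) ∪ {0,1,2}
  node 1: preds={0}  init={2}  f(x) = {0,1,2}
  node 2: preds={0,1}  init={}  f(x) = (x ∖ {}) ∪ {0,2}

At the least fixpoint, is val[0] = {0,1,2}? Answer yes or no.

Iteration log — 4 steps:
  step 1. node 0  ⊔preds={2}  new={0,1,2}  old={2}  +wl: 
  step 2. node 1  ⊔preds={0,1,2}  new={0,1,2}  old={2}  +wl: 0
  step 3. node 2  ⊔preds={0,1,2}  new={0,1,2}  old={}  +wl: 
  step 4. node 0  ⊔preds={0,1,2}  new={0,1,2}  stable

Least fixpoint reached:
  node 0: {0,1,2}
  node 1: {0,1,2}
  node 2: {0,1,2}

yes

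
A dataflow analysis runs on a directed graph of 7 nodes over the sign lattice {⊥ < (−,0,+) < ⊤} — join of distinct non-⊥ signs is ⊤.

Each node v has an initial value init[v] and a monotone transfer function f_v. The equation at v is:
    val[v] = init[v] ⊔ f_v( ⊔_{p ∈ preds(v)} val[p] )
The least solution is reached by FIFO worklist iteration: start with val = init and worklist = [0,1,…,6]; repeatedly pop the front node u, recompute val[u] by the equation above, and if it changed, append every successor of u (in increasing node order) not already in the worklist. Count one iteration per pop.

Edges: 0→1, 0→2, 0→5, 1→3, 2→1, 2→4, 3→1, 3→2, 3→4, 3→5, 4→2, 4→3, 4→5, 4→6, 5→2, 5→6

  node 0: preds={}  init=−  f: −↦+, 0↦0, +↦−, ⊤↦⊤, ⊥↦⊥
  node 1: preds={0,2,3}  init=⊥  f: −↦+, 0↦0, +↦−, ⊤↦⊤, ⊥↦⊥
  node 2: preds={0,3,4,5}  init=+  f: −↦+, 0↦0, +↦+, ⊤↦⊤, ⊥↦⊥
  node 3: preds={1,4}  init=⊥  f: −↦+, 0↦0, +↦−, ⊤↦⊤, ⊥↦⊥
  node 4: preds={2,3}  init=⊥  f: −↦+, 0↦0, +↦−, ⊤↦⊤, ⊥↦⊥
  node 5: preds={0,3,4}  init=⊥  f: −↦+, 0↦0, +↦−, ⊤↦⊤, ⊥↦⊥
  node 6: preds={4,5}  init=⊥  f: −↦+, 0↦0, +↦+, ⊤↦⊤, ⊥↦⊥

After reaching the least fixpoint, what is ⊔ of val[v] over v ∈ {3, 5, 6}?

⊤

Iteration log — 12 steps:
  step 1. node 0  ⊔preds=⊥  new=−  stable
  step 2. node 1  ⊔preds=⊤  new=⊤  old=⊥  +wl: 
  step 3. node 2  ⊔preds=−  new=+  stable
  step 4. node 3  ⊔preds=⊤  new=⊤  old=⊥  +wl: 1,2
  step 5. node 4  ⊔preds=⊤  new=⊤  old=⊥  +wl: 3
  step 6. node 5  ⊔preds=⊤  new=⊤  old=⊥  +wl: 
  step 7. node 6  ⊔preds=⊤  new=⊤  old=⊥  +wl: 
  step 8. node 1  ⊔preds=⊤  new=⊤  stable
  step 9. node 2  ⊔preds=⊤  new=⊤  old=+  +wl: 1,4
  step 10. node 3  ⊔preds=⊤  new=⊤  stable
  step 11. node 1  ⊔preds=⊤  new=⊤  stable
  step 12. node 4  ⊔preds=⊤  new=⊤  stable

Least fixpoint reached:
  node 0: −
  node 1: ⊤
  node 2: ⊤
  node 3: ⊤
  node 4: ⊤
  node 5: ⊤
  node 6: ⊤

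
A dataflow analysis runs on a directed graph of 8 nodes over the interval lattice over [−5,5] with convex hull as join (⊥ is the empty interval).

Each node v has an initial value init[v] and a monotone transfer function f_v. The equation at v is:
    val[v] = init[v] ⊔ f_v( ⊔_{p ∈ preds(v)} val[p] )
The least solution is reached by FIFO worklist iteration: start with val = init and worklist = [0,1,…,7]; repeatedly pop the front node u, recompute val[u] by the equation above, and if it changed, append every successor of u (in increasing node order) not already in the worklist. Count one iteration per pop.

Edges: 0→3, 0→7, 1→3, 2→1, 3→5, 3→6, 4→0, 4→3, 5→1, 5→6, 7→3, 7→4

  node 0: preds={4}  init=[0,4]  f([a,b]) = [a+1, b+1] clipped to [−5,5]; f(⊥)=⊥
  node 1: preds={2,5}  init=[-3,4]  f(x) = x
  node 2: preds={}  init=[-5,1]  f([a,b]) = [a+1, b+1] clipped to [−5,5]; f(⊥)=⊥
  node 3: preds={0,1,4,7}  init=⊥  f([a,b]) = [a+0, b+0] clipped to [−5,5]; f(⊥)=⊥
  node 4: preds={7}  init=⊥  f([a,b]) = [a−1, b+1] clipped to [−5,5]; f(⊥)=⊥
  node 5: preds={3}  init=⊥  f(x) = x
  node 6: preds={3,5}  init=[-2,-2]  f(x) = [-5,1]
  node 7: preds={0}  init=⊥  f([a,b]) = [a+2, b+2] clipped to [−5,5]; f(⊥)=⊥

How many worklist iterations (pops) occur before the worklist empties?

18

Iteration log — 18 steps:
  step 1. node 0  ⊔preds=⊥  new=[0,4]  stable
  step 2. node 1  ⊔preds=[-5,1]  new=[-5,4]  old=[-3,4]  +wl: 
  step 3. node 2  ⊔preds=⊥  new=[-5,1]  stable
  step 4. node 3  ⊔preds=[-5,4]  new=[-5,4]  old=⊥  +wl: 
  step 5. node 4  ⊔preds=⊥  new=⊥  stable
  step 6. node 5  ⊔preds=[-5,4]  new=[-5,4]  old=⊥  +wl: 1
  step 7. node 6  ⊔preds=[-5,4]  new=[-5,1]  old=[-2,-2]  +wl: 
  step 8. node 7  ⊔preds=[0,4]  new=[2,5]  old=⊥  +wl: 3,4
  step 9. node 1  ⊔preds=[-5,4]  new=[-5,4]  stable
  step 10. node 3  ⊔preds=[-5,5]  new=[-5,5]  old=[-5,4]  +wl: 5,6
  step 11. node 4  ⊔preds=[2,5]  new=[1,5]  old=⊥  +wl: 0,3
  step 12. node 5  ⊔preds=[-5,5]  new=[-5,5]  old=[-5,4]  +wl: 1
  step 13. node 6  ⊔preds=[-5,5]  new=[-5,1]  stable
  step 14. node 0  ⊔preds=[1,5]  new=[0,5]  old=[0,4]  +wl: 7
  step 15. node 3  ⊔preds=[-5,5]  new=[-5,5]  stable
  step 16. node 1  ⊔preds=[-5,5]  new=[-5,5]  old=[-5,4]  +wl: 3
  step 17. node 7  ⊔preds=[0,5]  new=[2,5]  stable
  step 18. node 3  ⊔preds=[-5,5]  new=[-5,5]  stable

Least fixpoint reached:
  node 0: [0,5]
  node 1: [-5,5]
  node 2: [-5,1]
  node 3: [-5,5]
  node 4: [1,5]
  node 5: [-5,5]
  node 6: [-5,1]
  node 7: [2,5]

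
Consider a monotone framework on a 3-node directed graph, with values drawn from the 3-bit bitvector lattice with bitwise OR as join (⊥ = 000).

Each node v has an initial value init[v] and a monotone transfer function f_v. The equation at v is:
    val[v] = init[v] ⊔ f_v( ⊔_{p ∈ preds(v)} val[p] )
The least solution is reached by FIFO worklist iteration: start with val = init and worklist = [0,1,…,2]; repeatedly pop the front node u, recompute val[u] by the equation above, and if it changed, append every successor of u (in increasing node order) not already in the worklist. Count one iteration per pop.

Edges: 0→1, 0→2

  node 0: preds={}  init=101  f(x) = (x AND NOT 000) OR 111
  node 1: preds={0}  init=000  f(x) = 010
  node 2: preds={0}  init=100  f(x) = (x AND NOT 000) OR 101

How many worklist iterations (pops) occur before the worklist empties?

Iteration log — 3 steps:
  step 1. node 0  ⊔preds=000  new=111  old=101  +wl: 
  step 2. node 1  ⊔preds=111  new=010  old=000  +wl: 
  step 3. node 2  ⊔preds=111  new=111  old=100  +wl: 

Least fixpoint reached:
  node 0: 111
  node 1: 010
  node 2: 111

3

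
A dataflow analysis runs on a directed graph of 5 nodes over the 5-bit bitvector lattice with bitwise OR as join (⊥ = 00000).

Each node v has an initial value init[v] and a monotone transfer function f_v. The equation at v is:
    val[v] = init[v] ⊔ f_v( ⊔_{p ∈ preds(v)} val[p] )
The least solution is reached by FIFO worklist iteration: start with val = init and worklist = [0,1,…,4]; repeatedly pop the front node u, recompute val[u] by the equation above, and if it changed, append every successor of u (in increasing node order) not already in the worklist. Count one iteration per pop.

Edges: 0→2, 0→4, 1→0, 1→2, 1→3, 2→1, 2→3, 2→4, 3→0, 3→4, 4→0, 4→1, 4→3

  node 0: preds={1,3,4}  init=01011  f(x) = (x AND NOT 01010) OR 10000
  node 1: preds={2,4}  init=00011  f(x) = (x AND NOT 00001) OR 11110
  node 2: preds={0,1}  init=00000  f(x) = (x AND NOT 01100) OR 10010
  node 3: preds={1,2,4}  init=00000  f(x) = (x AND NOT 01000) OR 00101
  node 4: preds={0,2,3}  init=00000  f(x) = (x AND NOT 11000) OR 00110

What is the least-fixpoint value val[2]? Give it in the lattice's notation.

Trace (10 dequeues):
  [1] u=0 | in 00011 | out 11011 | prev 01011 | push {}
  [2] u=1 | in 00000 | out 11111 | prev 00011 | push {0}
  [3] u=2 | in 11111 | out 10011 | prev 00000 | push {1}
  [4] u=3 | in 11111 | out 10111 | prev 00000 | push {}
  [5] u=4 | in 11111 | out 00111 | prev 00000 | push {3}
  [6] u=0 | in 11111 | out 11111 | prev 11011 | push {2,4}
  [7] u=1 | in 10111 | out 11111 | ==
  [8] u=3 | in 11111 | out 10111 | ==
  [9] u=2 | in 11111 | out 10011 | ==
  [10] u=4 | in 11111 | out 00111 | ==

Converged values:
  [0] 11111
  [1] 11111
  [2] 10011
  [3] 10111
  [4] 00111

10011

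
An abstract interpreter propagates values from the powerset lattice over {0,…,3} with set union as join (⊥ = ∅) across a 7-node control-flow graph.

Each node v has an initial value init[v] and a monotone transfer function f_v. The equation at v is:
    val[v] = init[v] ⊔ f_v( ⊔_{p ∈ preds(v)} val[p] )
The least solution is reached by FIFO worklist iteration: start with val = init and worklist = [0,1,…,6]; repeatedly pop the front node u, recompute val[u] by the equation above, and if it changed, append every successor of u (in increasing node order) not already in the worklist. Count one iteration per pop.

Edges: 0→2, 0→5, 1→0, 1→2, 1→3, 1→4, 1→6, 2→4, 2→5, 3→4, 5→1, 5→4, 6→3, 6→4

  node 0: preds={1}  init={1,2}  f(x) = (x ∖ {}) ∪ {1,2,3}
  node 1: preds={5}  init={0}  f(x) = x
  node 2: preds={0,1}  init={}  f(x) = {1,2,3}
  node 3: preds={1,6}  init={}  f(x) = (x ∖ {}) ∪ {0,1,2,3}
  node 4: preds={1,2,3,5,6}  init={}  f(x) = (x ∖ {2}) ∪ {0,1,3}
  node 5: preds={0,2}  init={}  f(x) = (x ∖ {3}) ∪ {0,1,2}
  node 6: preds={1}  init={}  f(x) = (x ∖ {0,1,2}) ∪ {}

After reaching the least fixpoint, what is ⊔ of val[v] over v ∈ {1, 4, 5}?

{0,1,2,3}

Iteration log — 13 steps:
  step 1. node 0  ⊔preds={0}  new={0,1,2,3}  old={1,2}  +wl: 
  step 2. node 1  ⊔preds={}  new={0}  stable
  step 3. node 2  ⊔preds={0,1,2,3}  new={1,2,3}  old={}  +wl: 
  step 4. node 3  ⊔preds={0}  new={0,1,2,3}  old={}  +wl: 
  step 5. node 4  ⊔preds={0,1,2,3}  new={0,1,3}  old={}  +wl: 
  step 6. node 5  ⊔preds={0,1,2,3}  new={0,1,2}  old={}  +wl: 1,4
  step 7. node 6  ⊔preds={0}  new={}  stable
  step 8. node 1  ⊔preds={0,1,2}  new={0,1,2}  old={0}  +wl: 0,2,3,6
  step 9. node 4  ⊔preds={0,1,2,3}  new={0,1,3}  stable
  step 10. node 0  ⊔preds={0,1,2}  new={0,1,2,3}  stable
  step 11. node 2  ⊔preds={0,1,2,3}  new={1,2,3}  stable
  step 12. node 3  ⊔preds={0,1,2}  new={0,1,2,3}  stable
  step 13. node 6  ⊔preds={0,1,2}  new={}  stable

Least fixpoint reached:
  node 0: {0,1,2,3}
  node 1: {0,1,2}
  node 2: {1,2,3}
  node 3: {0,1,2,3}
  node 4: {0,1,3}
  node 5: {0,1,2}
  node 6: {}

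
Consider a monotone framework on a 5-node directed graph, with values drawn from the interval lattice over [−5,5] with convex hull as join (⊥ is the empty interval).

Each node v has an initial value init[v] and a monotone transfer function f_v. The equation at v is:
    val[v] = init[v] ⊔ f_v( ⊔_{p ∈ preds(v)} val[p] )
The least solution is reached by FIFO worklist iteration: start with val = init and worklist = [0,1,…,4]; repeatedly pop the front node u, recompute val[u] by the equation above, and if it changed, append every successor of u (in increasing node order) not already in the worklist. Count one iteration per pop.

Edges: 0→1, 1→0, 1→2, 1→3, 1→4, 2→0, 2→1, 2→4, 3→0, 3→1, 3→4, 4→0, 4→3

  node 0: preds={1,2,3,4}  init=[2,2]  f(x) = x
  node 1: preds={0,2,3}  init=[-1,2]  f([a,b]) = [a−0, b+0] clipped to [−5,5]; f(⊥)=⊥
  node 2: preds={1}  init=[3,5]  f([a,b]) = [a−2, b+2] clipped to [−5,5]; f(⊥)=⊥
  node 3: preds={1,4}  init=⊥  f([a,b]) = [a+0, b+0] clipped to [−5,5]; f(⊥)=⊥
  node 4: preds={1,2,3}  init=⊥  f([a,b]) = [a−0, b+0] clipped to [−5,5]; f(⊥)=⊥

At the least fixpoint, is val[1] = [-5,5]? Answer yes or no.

yes

Iteration log — 18 steps:
  step 1. node 0  ⊔preds=[-1,5]  new=[-1,5]  old=[2,2]  +wl: 
  step 2. node 1  ⊔preds=[-1,5]  new=[-1,5]  old=[-1,2]  +wl: 0
  step 3. node 2  ⊔preds=[-1,5]  new=[-3,5]  old=[3,5]  +wl: 1
  step 4. node 3  ⊔preds=[-1,5]  new=[-1,5]  old=⊥  +wl: 
  step 5. node 4  ⊔preds=[-3,5]  new=[-3,5]  old=⊥  +wl: 3
  step 6. node 0  ⊔preds=[-3,5]  new=[-3,5]  old=[-1,5]  +wl: 
  step 7. node 1  ⊔preds=[-3,5]  new=[-3,5]  old=[-1,5]  +wl: 0,2,4
  step 8. node 3  ⊔preds=[-3,5]  new=[-3,5]  old=[-1,5]  +wl: 1
  step 9. node 0  ⊔preds=[-3,5]  new=[-3,5]  stable
  step 10. node 2  ⊔preds=[-3,5]  new=[-5,5]  old=[-3,5]  +wl: 0
  step 11. node 4  ⊔preds=[-5,5]  new=[-5,5]  old=[-3,5]  +wl: 3
  step 12. node 1  ⊔preds=[-5,5]  new=[-5,5]  old=[-3,5]  +wl: 2,4
  step 13. node 0  ⊔preds=[-5,5]  new=[-5,5]  old=[-3,5]  +wl: 1
  step 14. node 3  ⊔preds=[-5,5]  new=[-5,5]  old=[-3,5]  +wl: 0
  step 15. node 2  ⊔preds=[-5,5]  new=[-5,5]  stable
  step 16. node 4  ⊔preds=[-5,5]  new=[-5,5]  stable
  step 17. node 1  ⊔preds=[-5,5]  new=[-5,5]  stable
  step 18. node 0  ⊔preds=[-5,5]  new=[-5,5]  stable

Least fixpoint reached:
  node 0: [-5,5]
  node 1: [-5,5]
  node 2: [-5,5]
  node 3: [-5,5]
  node 4: [-5,5]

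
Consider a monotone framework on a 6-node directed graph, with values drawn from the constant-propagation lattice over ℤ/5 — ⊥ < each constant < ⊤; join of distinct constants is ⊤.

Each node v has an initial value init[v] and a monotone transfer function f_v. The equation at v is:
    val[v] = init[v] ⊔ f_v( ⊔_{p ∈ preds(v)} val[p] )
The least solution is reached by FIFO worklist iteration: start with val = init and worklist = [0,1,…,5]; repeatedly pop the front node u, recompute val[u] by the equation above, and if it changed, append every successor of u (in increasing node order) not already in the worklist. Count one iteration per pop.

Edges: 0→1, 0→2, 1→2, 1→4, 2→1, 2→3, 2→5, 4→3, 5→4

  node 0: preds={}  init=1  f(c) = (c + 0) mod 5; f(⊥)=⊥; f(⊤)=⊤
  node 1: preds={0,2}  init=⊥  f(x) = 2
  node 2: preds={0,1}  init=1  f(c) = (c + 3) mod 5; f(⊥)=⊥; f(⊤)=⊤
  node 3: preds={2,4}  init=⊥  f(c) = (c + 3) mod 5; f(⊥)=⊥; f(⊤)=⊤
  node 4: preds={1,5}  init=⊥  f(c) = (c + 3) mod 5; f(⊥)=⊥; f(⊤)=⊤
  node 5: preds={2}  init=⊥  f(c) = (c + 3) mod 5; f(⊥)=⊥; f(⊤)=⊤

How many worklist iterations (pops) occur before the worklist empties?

10

Iteration log — 10 steps:
  step 1. node 0  ⊔preds=⊥  new=1  stable
  step 2. node 1  ⊔preds=1  new=2  old=⊥  +wl: 
  step 3. node 2  ⊔preds=⊤  new=⊤  old=1  +wl: 1
  step 4. node 3  ⊔preds=⊤  new=⊤  old=⊥  +wl: 
  step 5. node 4  ⊔preds=2  new=0  old=⊥  +wl: 3
  step 6. node 5  ⊔preds=⊤  new=⊤  old=⊥  +wl: 4
  step 7. node 1  ⊔preds=⊤  new=2  stable
  step 8. node 3  ⊔preds=⊤  new=⊤  stable
  step 9. node 4  ⊔preds=⊤  new=⊤  old=0  +wl: 3
  step 10. node 3  ⊔preds=⊤  new=⊤  stable

Least fixpoint reached:
  node 0: 1
  node 1: 2
  node 2: ⊤
  node 3: ⊤
  node 4: ⊤
  node 5: ⊤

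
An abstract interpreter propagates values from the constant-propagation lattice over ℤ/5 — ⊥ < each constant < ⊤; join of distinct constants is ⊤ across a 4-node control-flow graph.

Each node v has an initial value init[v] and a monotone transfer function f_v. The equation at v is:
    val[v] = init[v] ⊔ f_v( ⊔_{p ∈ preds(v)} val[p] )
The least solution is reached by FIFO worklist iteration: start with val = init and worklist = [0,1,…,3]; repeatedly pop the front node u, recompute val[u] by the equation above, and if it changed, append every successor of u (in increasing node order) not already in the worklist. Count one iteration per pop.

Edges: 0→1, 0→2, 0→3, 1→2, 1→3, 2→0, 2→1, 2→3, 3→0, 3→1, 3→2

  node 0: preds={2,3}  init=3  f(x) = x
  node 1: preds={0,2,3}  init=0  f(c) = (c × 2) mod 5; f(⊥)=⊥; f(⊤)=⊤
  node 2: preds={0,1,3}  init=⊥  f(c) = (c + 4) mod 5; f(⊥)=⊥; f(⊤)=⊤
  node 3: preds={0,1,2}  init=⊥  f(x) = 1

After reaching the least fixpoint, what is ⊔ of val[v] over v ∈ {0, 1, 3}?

Trace (8 dequeues):
  [1] u=0 | in ⊥ | out 3 | ==
  [2] u=1 | in 3 | out ⊤ | prev 0 | push {}
  [3] u=2 | in ⊤ | out ⊤ | prev ⊥ | push {0,1}
  [4] u=3 | in ⊤ | out 1 | prev ⊥ | push {2}
  [5] u=0 | in ⊤ | out ⊤ | prev 3 | push {3}
  [6] u=1 | in ⊤ | out ⊤ | ==
  [7] u=2 | in ⊤ | out ⊤ | ==
  [8] u=3 | in ⊤ | out 1 | ==

Converged values:
  [0] ⊤
  [1] ⊤
  [2] ⊤
  [3] 1

⊤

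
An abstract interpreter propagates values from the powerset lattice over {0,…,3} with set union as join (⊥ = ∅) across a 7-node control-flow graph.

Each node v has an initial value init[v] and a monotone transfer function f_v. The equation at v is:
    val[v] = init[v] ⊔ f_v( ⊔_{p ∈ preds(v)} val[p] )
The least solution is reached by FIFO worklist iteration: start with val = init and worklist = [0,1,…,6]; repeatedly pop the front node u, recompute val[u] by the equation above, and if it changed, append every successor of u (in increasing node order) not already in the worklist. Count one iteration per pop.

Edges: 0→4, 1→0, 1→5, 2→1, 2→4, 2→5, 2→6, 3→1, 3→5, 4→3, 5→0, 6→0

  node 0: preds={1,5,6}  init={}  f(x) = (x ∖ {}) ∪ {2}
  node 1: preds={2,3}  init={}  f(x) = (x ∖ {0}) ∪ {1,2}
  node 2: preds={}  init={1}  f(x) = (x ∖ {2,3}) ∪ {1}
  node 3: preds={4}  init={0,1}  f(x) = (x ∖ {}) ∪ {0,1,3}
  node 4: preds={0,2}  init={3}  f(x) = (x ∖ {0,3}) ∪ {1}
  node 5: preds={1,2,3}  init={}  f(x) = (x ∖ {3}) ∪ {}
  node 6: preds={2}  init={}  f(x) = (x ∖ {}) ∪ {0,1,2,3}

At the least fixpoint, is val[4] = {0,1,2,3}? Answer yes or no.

no

Trace (14 dequeues):
  [1] u=0 | in {} | out {2} | prev {} | push {}
  [2] u=1 | in {0,1} | out {1,2} | prev {} | push {0}
  [3] u=2 | in {} | out {1} | ==
  [4] u=3 | in {3} | out {0,1,3} | prev {0,1} | push {1}
  [5] u=4 | in {1,2} | out {1,2,3} | prev {3} | push {3}
  [6] u=5 | in {0,1,2,3} | out {0,1,2} | prev {} | push {}
  [7] u=6 | in {1} | out {0,1,2,3} | prev {} | push {}
  [8] u=0 | in {0,1,2,3} | out {0,1,2,3} | prev {2} | push {4}
  [9] u=1 | in {0,1,3} | out {1,2,3} | prev {1,2} | push {0,5}
  [10] u=3 | in {1,2,3} | out {0,1,2,3} | prev {0,1,3} | push {1}
  [11] u=4 | in {0,1,2,3} | out {1,2,3} | ==
  [12] u=0 | in {0,1,2,3} | out {0,1,2,3} | ==
  [13] u=5 | in {0,1,2,3} | out {0,1,2} | ==
  [14] u=1 | in {0,1,2,3} | out {1,2,3} | ==

Converged values:
  [0] {0,1,2,3}
  [1] {1,2,3}
  [2] {1}
  [3] {0,1,2,3}
  [4] {1,2,3}
  [5] {0,1,2}
  [6] {0,1,2,3}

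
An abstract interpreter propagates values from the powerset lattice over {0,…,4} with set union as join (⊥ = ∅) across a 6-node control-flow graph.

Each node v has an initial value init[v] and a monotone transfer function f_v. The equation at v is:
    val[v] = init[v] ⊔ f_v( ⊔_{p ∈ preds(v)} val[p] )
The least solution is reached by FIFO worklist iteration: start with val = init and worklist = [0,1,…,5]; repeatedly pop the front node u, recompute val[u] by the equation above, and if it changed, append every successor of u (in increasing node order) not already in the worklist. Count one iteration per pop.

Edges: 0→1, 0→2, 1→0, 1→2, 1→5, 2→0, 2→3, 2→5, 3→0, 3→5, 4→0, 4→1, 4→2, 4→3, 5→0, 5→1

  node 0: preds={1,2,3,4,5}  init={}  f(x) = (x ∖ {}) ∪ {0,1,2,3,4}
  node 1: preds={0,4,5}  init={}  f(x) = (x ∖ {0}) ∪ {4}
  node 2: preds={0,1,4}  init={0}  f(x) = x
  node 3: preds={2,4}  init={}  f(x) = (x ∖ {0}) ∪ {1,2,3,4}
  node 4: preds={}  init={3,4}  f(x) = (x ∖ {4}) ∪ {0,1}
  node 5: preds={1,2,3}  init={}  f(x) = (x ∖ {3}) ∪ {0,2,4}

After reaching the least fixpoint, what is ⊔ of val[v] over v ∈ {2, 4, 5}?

{0,1,2,3,4}

Iteration log — 10 steps:
  step 1. node 0  ⊔preds={0,3,4}  new={0,1,2,3,4}  old={}  +wl: 
  step 2. node 1  ⊔preds={0,1,2,3,4}  new={1,2,3,4}  old={}  +wl: 0
  step 3. node 2  ⊔preds={0,1,2,3,4}  new={0,1,2,3,4}  old={0}  +wl: 
  step 4. node 3  ⊔preds={0,1,2,3,4}  new={1,2,3,4}  old={}  +wl: 
  step 5. node 4  ⊔preds={}  new={0,1,3,4}  old={3,4}  +wl: 1,2,3
  step 6. node 5  ⊔preds={0,1,2,3,4}  new={0,1,2,4}  old={}  +wl: 
  step 7. node 0  ⊔preds={0,1,2,3,4}  new={0,1,2,3,4}  stable
  step 8. node 1  ⊔preds={0,1,2,3,4}  new={1,2,3,4}  stable
  step 9. node 2  ⊔preds={0,1,2,3,4}  new={0,1,2,3,4}  stable
  step 10. node 3  ⊔preds={0,1,2,3,4}  new={1,2,3,4}  stable

Least fixpoint reached:
  node 0: {0,1,2,3,4}
  node 1: {1,2,3,4}
  node 2: {0,1,2,3,4}
  node 3: {1,2,3,4}
  node 4: {0,1,3,4}
  node 5: {0,1,2,4}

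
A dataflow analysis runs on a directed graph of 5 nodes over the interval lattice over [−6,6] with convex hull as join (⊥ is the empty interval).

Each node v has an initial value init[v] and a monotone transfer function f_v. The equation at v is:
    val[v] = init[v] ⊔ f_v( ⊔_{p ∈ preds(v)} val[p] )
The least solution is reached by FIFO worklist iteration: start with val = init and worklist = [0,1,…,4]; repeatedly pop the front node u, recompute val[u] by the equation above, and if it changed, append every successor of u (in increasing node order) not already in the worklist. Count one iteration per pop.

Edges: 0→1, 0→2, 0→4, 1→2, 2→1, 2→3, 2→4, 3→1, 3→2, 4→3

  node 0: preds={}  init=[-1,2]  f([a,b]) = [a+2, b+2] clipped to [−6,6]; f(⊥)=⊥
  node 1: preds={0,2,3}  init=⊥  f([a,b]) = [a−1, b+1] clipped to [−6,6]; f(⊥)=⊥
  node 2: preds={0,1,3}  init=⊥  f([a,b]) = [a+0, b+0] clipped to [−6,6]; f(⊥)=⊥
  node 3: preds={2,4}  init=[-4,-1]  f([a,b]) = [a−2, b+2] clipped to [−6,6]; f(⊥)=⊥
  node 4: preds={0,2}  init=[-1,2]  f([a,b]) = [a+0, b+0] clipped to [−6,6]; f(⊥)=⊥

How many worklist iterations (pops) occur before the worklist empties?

12

Trace (12 dequeues):
  [1] u=0 | in ⊥ | out [-1,2] | ==
  [2] u=1 | in [-4,2] | out [-5,3] | prev ⊥ | push {}
  [3] u=2 | in [-5,3] | out [-5,3] | prev ⊥ | push {1}
  [4] u=3 | in [-5,3] | out [-6,5] | prev [-4,-1] | push {2}
  [5] u=4 | in [-5,3] | out [-5,3] | prev [-1,2] | push {3}
  [6] u=1 | in [-6,5] | out [-6,6] | prev [-5,3] | push {}
  [7] u=2 | in [-6,6] | out [-6,6] | prev [-5,3] | push {1,4}
  [8] u=3 | in [-6,6] | out [-6,6] | prev [-6,5] | push {2}
  [9] u=1 | in [-6,6] | out [-6,6] | ==
  [10] u=4 | in [-6,6] | out [-6,6] | prev [-5,3] | push {3}
  [11] u=2 | in [-6,6] | out [-6,6] | ==
  [12] u=3 | in [-6,6] | out [-6,6] | ==

Converged values:
  [0] [-1,2]
  [1] [-6,6]
  [2] [-6,6]
  [3] [-6,6]
  [4] [-6,6]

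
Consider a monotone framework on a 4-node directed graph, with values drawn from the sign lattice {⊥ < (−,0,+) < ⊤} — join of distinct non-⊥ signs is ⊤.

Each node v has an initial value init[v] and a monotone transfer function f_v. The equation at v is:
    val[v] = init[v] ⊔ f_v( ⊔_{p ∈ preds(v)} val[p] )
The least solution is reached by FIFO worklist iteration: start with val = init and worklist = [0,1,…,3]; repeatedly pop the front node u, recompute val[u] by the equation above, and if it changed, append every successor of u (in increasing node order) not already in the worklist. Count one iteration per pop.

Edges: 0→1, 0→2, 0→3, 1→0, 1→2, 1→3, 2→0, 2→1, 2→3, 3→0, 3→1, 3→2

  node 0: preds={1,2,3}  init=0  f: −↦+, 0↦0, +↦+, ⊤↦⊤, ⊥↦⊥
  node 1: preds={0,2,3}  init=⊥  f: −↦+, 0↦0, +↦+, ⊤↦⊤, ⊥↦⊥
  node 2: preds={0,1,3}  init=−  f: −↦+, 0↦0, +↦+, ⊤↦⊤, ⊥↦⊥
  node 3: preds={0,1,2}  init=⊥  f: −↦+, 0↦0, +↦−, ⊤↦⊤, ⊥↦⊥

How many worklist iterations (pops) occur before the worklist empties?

7

Iteration log — 7 steps:
  step 1. node 0  ⊔preds=−  new=⊤  old=0  +wl: 
  step 2. node 1  ⊔preds=⊤  new=⊤  old=⊥  +wl: 0
  step 3. node 2  ⊔preds=⊤  new=⊤  old=−  +wl: 1
  step 4. node 3  ⊔preds=⊤  new=⊤  old=⊥  +wl: 2
  step 5. node 0  ⊔preds=⊤  new=⊤  stable
  step 6. node 1  ⊔preds=⊤  new=⊤  stable
  step 7. node 2  ⊔preds=⊤  new=⊤  stable

Least fixpoint reached:
  node 0: ⊤
  node 1: ⊤
  node 2: ⊤
  node 3: ⊤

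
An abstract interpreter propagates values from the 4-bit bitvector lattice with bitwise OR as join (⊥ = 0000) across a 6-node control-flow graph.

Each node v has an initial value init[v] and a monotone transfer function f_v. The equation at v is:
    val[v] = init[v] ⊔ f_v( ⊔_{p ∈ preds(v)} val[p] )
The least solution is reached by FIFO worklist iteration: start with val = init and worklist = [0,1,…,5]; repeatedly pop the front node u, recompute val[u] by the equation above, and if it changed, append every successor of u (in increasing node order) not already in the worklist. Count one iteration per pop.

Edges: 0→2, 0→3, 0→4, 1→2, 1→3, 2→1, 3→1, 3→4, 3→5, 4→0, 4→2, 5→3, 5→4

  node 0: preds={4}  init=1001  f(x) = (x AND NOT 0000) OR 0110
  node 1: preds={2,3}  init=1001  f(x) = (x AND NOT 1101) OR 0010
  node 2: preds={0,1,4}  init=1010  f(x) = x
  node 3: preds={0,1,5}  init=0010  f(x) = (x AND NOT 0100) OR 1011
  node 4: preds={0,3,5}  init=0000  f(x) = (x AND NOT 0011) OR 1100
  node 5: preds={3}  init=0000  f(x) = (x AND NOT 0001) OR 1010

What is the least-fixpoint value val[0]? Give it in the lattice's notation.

Iteration log — 11 steps:
  step 1. node 0  ⊔preds=0000  new=1111  old=1001  +wl: 
  step 2. node 1  ⊔preds=1010  new=1011  old=1001  +wl: 
  step 3. node 2  ⊔preds=1111  new=1111  old=1010  +wl: 1
  step 4. node 3  ⊔preds=1111  new=1011  old=0010  +wl: 
  step 5. node 4  ⊔preds=1111  new=1100  old=0000  +wl: 0,2
  step 6. node 5  ⊔preds=1011  new=1010  old=0000  +wl: 3,4
  step 7. node 1  ⊔preds=1111  new=1011  stable
  step 8. node 0  ⊔preds=1100  new=1111  stable
  step 9. node 2  ⊔preds=1111  new=1111  stable
  step 10. node 3  ⊔preds=1111  new=1011  stable
  step 11. node 4  ⊔preds=1111  new=1100  stable

Least fixpoint reached:
  node 0: 1111
  node 1: 1011
  node 2: 1111
  node 3: 1011
  node 4: 1100
  node 5: 1010

1111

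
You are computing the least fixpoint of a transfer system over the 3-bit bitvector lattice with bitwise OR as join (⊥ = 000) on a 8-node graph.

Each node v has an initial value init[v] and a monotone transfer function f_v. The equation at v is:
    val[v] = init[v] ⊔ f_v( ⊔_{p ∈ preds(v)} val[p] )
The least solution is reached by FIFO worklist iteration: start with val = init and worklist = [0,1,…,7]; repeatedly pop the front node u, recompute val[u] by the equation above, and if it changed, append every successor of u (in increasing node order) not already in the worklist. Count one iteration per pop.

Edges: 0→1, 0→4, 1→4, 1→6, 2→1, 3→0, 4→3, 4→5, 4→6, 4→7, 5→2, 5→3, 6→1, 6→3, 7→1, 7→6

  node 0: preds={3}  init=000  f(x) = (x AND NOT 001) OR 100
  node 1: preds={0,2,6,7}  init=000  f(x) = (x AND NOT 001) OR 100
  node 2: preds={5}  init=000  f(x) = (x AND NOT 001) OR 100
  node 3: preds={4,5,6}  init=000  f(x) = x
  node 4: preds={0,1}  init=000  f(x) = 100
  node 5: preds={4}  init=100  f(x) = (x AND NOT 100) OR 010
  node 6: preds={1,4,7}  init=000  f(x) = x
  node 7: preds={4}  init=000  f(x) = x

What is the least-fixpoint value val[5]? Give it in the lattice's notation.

110

Trace (19 dequeues):
  [1] u=0 | in 000 | out 100 | prev 000 | push {}
  [2] u=1 | in 100 | out 100 | prev 000 | push {}
  [3] u=2 | in 100 | out 100 | prev 000 | push {1}
  [4] u=3 | in 100 | out 100 | prev 000 | push {0}
  [5] u=4 | in 100 | out 100 | prev 000 | push {3}
  [6] u=5 | in 100 | out 110 | prev 100 | push {2}
  [7] u=6 | in 100 | out 100 | prev 000 | push {}
  [8] u=7 | in 100 | out 100 | prev 000 | push {6}
  [9] u=1 | in 100 | out 100 | ==
  [10] u=0 | in 100 | out 100 | ==
  [11] u=3 | in 110 | out 110 | prev 100 | push {0}
  [12] u=2 | in 110 | out 110 | prev 100 | push {1}
  [13] u=6 | in 100 | out 100 | ==
  [14] u=0 | in 110 | out 110 | prev 100 | push {4}
  [15] u=1 | in 110 | out 110 | prev 100 | push {6}
  [16] u=4 | in 110 | out 100 | ==
  [17] u=6 | in 110 | out 110 | prev 100 | push {1,3}
  [18] u=1 | in 110 | out 110 | ==
  [19] u=3 | in 110 | out 110 | ==

Converged values:
  [0] 110
  [1] 110
  [2] 110
  [3] 110
  [4] 100
  [5] 110
  [6] 110
  [7] 100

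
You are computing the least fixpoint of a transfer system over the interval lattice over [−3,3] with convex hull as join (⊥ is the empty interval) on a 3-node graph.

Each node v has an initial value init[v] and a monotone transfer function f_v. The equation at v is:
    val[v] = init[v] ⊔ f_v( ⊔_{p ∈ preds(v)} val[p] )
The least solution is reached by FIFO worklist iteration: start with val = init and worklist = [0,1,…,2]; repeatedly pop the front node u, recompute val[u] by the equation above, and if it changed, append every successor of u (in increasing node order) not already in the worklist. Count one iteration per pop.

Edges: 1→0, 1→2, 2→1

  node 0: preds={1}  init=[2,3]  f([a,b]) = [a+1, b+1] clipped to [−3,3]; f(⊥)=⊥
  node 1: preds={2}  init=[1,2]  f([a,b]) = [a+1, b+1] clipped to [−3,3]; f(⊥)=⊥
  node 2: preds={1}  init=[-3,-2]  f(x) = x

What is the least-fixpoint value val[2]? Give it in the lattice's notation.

Trace (8 dequeues):
  [1] u=0 | in [1,2] | out [2,3] | ==
  [2] u=1 | in [-3,-2] | out [-2,2] | prev [1,2] | push {0}
  [3] u=2 | in [-2,2] | out [-3,2] | prev [-3,-2] | push {1}
  [4] u=0 | in [-2,2] | out [-1,3] | prev [2,3] | push {}
  [5] u=1 | in [-3,2] | out [-2,3] | prev [-2,2] | push {0,2}
  [6] u=0 | in [-2,3] | out [-1,3] | ==
  [7] u=2 | in [-2,3] | out [-3,3] | prev [-3,2] | push {1}
  [8] u=1 | in [-3,3] | out [-2,3] | ==

Converged values:
  [0] [-1,3]
  [1] [-2,3]
  [2] [-3,3]

[-3,3]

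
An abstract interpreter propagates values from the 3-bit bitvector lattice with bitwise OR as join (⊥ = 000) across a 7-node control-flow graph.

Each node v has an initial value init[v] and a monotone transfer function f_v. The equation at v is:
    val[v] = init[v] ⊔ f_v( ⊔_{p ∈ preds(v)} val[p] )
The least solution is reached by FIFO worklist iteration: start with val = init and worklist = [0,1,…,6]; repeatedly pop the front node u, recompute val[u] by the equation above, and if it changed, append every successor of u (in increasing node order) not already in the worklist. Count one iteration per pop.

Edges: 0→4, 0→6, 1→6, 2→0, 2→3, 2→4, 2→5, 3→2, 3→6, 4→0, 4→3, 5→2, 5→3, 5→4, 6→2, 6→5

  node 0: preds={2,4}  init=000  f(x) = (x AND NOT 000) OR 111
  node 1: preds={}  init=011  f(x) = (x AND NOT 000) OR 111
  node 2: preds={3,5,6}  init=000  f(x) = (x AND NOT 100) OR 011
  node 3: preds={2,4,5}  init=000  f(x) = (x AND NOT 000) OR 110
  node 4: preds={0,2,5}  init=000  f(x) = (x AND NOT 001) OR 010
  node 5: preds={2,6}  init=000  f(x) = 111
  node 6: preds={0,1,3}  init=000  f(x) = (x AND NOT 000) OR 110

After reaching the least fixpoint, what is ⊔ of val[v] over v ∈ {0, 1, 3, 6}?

111

Iteration log — 12 steps:
  step 1. node 0  ⊔preds=000  new=111  old=000  +wl: 
  step 2. node 1  ⊔preds=000  new=111  old=011  +wl: 
  step 3. node 2  ⊔preds=000  new=011  old=000  +wl: 0
  step 4. node 3  ⊔preds=011  new=111  old=000  +wl: 2
  step 5. node 4  ⊔preds=111  new=110  old=000  +wl: 3
  step 6. node 5  ⊔preds=011  new=111  old=000  +wl: 4
  step 7. node 6  ⊔preds=111  new=111  old=000  +wl: 5
  step 8. node 0  ⊔preds=111  new=111  stable
  step 9. node 2  ⊔preds=111  new=011  stable
  step 10. node 3  ⊔preds=111  new=111  stable
  step 11. node 4  ⊔preds=111  new=110  stable
  step 12. node 5  ⊔preds=111  new=111  stable

Least fixpoint reached:
  node 0: 111
  node 1: 111
  node 2: 011
  node 3: 111
  node 4: 110
  node 5: 111
  node 6: 111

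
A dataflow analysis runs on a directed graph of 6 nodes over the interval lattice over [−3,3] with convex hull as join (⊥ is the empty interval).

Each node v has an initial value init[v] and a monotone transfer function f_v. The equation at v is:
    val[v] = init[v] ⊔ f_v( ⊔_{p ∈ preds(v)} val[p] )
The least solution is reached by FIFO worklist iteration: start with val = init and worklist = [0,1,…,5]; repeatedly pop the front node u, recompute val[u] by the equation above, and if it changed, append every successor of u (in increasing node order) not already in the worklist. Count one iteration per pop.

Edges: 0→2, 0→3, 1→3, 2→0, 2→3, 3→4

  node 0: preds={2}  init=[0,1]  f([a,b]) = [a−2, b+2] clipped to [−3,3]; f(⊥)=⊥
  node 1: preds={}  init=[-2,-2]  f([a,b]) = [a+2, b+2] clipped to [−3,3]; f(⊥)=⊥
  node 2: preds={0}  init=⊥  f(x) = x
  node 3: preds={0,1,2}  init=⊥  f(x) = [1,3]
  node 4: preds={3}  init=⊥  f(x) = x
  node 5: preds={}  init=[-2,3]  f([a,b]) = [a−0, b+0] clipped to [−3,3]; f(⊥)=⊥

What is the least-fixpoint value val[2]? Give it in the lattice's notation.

[-3,3]

Worklist (13 pops):
  #1 pop 0: in=⊥ → [0,1] (no change)
  #2 pop 1: in=⊥ → [-2,-2] (no change)
  #3 pop 2: in=[0,1] → [0,1] (was ⊥); enqueue [0]
  #4 pop 3: in=[-2,1] → [1,3] (was ⊥); enqueue []
  #5 pop 4: in=[1,3] → [1,3] (was ⊥); enqueue []
  #6 pop 5: in=⊥ → [-2,3] (no change)
  #7 pop 0: in=[0,1] → [-2,3] (was [0,1]); enqueue [2,3]
  #8 pop 2: in=[-2,3] → [-2,3] (was [0,1]); enqueue [0]
  #9 pop 3: in=[-2,3] → [1,3] (no change)
  #10 pop 0: in=[-2,3] → [-3,3] (was [-2,3]); enqueue [2,3]
  #11 pop 2: in=[-3,3] → [-3,3] (was [-2,3]); enqueue [0]
  #12 pop 3: in=[-3,3] → [1,3] (no change)
  #13 pop 0: in=[-3,3] → [-3,3] (no change)

Fixpoint:
  val[0] = [-3,3]
  val[1] = [-2,-2]
  val[2] = [-3,3]
  val[3] = [1,3]
  val[4] = [1,3]
  val[5] = [-2,3]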